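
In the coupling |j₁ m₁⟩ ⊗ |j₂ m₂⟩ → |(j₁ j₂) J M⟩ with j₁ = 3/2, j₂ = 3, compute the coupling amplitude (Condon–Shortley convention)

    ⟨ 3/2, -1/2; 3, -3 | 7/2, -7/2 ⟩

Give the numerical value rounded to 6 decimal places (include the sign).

+√(2/3) ≈ +0.816497

j₁+j₂−J=1  J+j₁−j₂=2  J−j₁+j₂=5  j₁+j₂+J+1=9
(j₁±m₁, j₂±m₂, J±M) = (1,2,0,6,0,7)
P² = 38400
sum k=0..0:
  [0] +1/240 = 1/240
S = 1/240
C² = P²·S² = 2/3 ; C = +0.816497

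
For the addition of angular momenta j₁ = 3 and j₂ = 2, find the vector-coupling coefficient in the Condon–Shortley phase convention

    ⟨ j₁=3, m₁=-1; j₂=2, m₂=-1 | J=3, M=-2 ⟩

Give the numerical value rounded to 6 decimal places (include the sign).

√[7·2!4!2!/9! · 2!4!1!3!1!5!] = √(64)
  +(−1)^0/∏(0,2,4,1,0,1)! = 1/48  (running 1/48)
  +(−1)^1/∏(1,1,3,0,1,2)! = -1/12  (running -1/16)
⟨..|..⟩ = √(64)·(-1/16) = -0.500000

−√(1/4) ≈ -0.500000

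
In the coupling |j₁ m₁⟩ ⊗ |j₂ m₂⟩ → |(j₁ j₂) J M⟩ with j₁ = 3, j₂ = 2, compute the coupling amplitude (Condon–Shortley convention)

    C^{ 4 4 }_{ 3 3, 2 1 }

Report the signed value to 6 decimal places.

j₁+j₂−J=1  J+j₁−j₂=5  J−j₁+j₂=3  j₁+j₂+J+1=10
(j₁±m₁, j₂±m₂, J±M) = (6,0,3,1,8,0)
P² = 311040
sum k=0..0:
  [0] +1/720 = 1/720
S = 1/720
C² = P²·S² = 3/5 ; C = +0.774597

+√(3/5) ≈ +0.774597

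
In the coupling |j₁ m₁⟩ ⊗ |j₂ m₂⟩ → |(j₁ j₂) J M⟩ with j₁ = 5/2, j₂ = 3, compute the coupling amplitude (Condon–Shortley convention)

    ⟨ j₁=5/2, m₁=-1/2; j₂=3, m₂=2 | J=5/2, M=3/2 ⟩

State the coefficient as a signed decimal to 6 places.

+√(1/14) ≈ +0.267261

triangle: 3!*2!*3!/9! = 72/362880
(j±m)!: 2!*3!*5!*1!*4!*1! = 34560
prefactor² = (2J+1)*Δ*N² = 288/7
  k=2: +1/(2!*1!*1!*3!*1!*0!) = 1/12
  k=3: −1/(3!*0!*0!*2!*2!*1!) = -1/24
Σ = 1/24  ⇒  CG² = 288/7*1/24² = 1/14
CG = +√(1/14) = +0.267261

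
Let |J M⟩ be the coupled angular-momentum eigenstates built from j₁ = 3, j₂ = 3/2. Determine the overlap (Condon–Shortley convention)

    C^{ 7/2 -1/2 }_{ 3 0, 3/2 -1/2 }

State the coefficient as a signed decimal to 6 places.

+0.308607

triangle: 1!×5!×2!/9! = 240/362880
(j±m)!: 3!×3!×1!×2!×3!×4! = 10368
prefactor² = (2J+1)×Δ×N² = 384/7
  k=0: +1/(0!×1!×3!×1!×2!×1!) = 1/12
  k=1: −1/(1!×0!×2!×0!×3!×2!) = -1/24
Σ = 1/24  ⇒  CG² = 384/7×1/24² = 2/21
CG = +√(2/21) = +0.308607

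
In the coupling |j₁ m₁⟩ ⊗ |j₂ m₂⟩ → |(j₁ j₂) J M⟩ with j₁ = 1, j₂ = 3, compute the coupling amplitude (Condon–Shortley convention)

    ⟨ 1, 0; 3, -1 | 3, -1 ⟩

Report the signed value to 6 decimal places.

triangle: 1!×1!×5!/8! = 120/40320
(j±m)!: 1!×1!×2!×4!×2!×4! = 2304
prefactor² = (2J+1)×Δ×N² = 48
  k=0: +1/(0!×1!×1!×2!×0!×3!) = 1/12
  k=1: −1/(1!×0!×0!×1!×1!×4!) = -1/24
Σ = 1/24  ⇒  CG² = 48×1/24² = 1/12
CG = +√(1/12) = +0.288675

+√(1/12) ≈ +0.288675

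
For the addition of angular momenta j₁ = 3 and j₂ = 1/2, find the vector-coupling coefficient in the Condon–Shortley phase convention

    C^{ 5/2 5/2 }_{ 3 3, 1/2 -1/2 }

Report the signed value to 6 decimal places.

j₁+j₂−J=1  J+j₁−j₂=5  J−j₁+j₂=0  j₁+j₂+J+1=7
(j₁±m₁, j₂±m₂, J±M) = (6,0,0,1,5,0)
P² = 86400/7
sum k=0..0:
  [0] +1/120 = 1/120
S = 1/120
C² = P²·S² = 6/7 ; C = +0.925820

+0.925820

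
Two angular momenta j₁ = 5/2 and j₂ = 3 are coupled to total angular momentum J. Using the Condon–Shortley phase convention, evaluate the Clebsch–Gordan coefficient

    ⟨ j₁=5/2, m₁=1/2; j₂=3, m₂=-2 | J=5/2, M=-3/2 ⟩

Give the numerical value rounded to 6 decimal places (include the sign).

triangle: 3!×2!×3!/9! = 72/362880
(j±m)!: 3!×2!×1!×5!×1!×4! = 34560
prefactor² = (2J+1)×Δ×N² = 288/7
  k=0: +1/(0!×3!×2!×1!×0!×2!) = 1/24
  k=1: −1/(1!×2!×1!×0!×1!×3!) = -1/12
Σ = -1/24  ⇒  CG² = 288/7×(-1/24)² = 1/14
CG = −√(1/14) = -0.267261

−√(1/14) ≈ -0.267261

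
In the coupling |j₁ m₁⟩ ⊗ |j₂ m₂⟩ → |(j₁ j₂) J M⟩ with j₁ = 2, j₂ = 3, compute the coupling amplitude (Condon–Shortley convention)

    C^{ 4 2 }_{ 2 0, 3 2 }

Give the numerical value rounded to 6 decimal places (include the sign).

j₁+j₂−J=1  J+j₁−j₂=3  J−j₁+j₂=5  j₁+j₂+J+1=10
(j₁±m₁, j₂±m₂, J±M) = (2,2,5,1,6,2)
P² = 8640/7
sum k=0..1:
  [0] +1/240 = 1/240
  [1] −1/48 = -1/48
S = -1/60
C² = P²·S² = 12/35 ; C = -0.585540

-0.585540  (= −√(12/35))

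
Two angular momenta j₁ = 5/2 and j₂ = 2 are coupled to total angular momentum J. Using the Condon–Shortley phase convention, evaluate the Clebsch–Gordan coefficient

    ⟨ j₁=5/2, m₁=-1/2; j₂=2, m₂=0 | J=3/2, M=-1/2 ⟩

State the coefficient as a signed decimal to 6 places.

+√(2/35) = +0.239046

√[4·3!2!1!/7! · 2!3!2!2!1!2!] = √(32/35)
  +(−1)^1/∏(1,2,2,1,0,0)! = -1/4  (running -1/4)
  +(−1)^2/∏(2,1,1,0,1,1)! = 1/2  (running 1/4)
⟨..|..⟩ = √(32/35)·(1/4) = +0.239046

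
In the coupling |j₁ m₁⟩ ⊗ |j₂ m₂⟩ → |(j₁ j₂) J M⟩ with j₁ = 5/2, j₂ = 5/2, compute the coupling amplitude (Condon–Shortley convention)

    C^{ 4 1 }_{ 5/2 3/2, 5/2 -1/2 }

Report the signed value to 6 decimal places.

+0.597614

j₁+j₂−J=1  J+j₁−j₂=4  J−j₁+j₂=4  j₁+j₂+J+1=10
(j₁±m₁, j₂±m₂, J±M) = (4,1,2,3,5,3)
P² = 10368/35
sum k=0..1:
  [0] +1/24 = 1/24
  [1] −1/144 = -1/144
S = 5/144
C² = P²·S² = 5/14 ; C = +0.597614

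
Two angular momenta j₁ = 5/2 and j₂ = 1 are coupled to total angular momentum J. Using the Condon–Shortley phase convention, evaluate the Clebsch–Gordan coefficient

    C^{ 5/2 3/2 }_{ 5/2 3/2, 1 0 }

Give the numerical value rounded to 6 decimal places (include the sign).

+√(9/35) ≈ +0.507093

j₁+j₂−J=1  J+j₁−j₂=4  J−j₁+j₂=1  j₁+j₂+J+1=7
(j₁±m₁, j₂±m₂, J±M) = (4,1,1,1,4,1)
P² = 576/35
sum k=0..1:
  [0] +1/6 = 1/6
  [1] −1/24 = -1/24
S = 1/8
C² = P²·S² = 9/35 ; C = +0.507093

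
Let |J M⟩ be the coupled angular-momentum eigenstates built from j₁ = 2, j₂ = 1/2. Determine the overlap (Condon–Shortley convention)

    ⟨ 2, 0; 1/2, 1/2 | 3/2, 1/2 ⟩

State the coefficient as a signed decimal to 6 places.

triangle: 1!*3!*0!/5! = 6/120
(j±m)!: 2!*2!*1!*0!*2!*1! = 8
prefactor² = (2J+1)*Δ*N² = 8/5
  k=1: −1/(1!*0!*1!*0!*2!*0!) = -1/2
Σ = -1/2  ⇒  CG² = 8/5*(-1/2)² = 2/5
CG = −√(2/5) = -0.632456

−√(2/5) = -0.632456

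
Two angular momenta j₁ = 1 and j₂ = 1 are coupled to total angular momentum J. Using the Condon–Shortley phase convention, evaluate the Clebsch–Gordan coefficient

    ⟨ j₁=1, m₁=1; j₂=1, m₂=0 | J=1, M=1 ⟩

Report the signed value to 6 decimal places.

+0.707107  (= +√(1/2))

triangle: 1!·1!·1!/4! = 1/24
(j±m)!: 2!·0!·1!·1!·2!·0! = 4
prefactor² = (2J+1)·Δ·N² = 1/2
  k=0: +1/(0!·1!·0!·1!·1!·0!) = 1
Σ = 1  ⇒  CG² = 1/2·1² = 1/2
CG = +√(1/2) = +0.707107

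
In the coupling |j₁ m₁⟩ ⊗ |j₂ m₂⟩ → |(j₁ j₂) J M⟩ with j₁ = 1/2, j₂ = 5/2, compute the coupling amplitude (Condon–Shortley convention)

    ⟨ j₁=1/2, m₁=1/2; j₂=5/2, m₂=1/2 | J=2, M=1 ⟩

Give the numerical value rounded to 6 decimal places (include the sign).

+0.577350  (= +√(1/3))

√[5·1!0!4!/6! · 1!0!3!2!3!1!] = √(12)
  +(−1)^0/∏(0,1,0,3,0,1)! = 1/6  (running 1/6)
⟨..|..⟩ = √(12)·(1/6) = +0.577350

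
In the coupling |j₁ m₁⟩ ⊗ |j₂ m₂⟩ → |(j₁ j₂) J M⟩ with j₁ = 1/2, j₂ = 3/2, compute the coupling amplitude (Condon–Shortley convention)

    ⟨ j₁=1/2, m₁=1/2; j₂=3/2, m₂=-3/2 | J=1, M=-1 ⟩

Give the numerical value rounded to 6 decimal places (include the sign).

+0.866025  (= +√(3/4))

j₁+j₂−J=1  J+j₁−j₂=0  J−j₁+j₂=2  j₁+j₂+J+1=4
(j₁±m₁, j₂±m₂, J±M) = (1,0,0,3,0,2)
P² = 3
sum k=0..0:
  [0] +1/2 = 1/2
S = 1/2
C² = P²·S² = 3/4 ; C = +0.866025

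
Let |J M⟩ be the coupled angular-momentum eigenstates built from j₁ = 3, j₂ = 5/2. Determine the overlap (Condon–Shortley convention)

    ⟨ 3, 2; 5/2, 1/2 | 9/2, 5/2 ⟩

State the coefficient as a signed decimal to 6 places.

j₁+j₂−J=1  J+j₁−j₂=5  J−j₁+j₂=4  j₁+j₂+J+1=11
(j₁±m₁, j₂±m₂, J±M) = (5,1,3,2,7,2)
P² = 115200/11
sum k=0..1:
  [0] +1/144 = 1/144
  [1] −1/480 = -1/480
S = 7/1440
C² = P²·S² = 49/198 ; C = +0.497468

+0.497468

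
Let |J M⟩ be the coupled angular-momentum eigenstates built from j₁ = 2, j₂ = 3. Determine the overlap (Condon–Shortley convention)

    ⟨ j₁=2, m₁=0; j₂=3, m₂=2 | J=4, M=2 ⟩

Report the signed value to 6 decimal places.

-0.585540  (= −√(12/35))

j₁+j₂−J=1  J+j₁−j₂=3  J−j₁+j₂=5  j₁+j₂+J+1=10
(j₁±m₁, j₂±m₂, J±M) = (2,2,5,1,6,2)
P² = 8640/7
sum k=0..1:
  [0] +1/240 = 1/240
  [1] −1/48 = -1/48
S = -1/60
C² = P²·S² = 12/35 ; C = -0.585540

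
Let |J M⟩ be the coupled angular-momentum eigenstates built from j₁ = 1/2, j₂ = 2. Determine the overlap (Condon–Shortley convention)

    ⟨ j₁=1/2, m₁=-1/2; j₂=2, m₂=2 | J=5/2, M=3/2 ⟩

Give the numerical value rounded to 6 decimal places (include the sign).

j₁+j₂−J=0  J+j₁−j₂=1  J−j₁+j₂=4  j₁+j₂+J+1=6
(j₁±m₁, j₂±m₂, J±M) = (0,1,4,0,4,1)
P² = 576/5
sum k=0..0:
  [0] +1/24 = 1/24
S = 1/24
C² = P²·S² = 1/5 ; C = +0.447214

+√(1/5) ≈ +0.447214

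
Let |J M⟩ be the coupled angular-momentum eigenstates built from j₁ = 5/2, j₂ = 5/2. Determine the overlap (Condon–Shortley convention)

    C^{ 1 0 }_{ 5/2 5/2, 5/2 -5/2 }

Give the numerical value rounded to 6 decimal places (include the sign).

+√(5/14) ≈ +0.597614

j₁+j₂−J=4  J+j₁−j₂=1  J−j₁+j₂=1  j₁+j₂+J+1=7
(j₁±m₁, j₂±m₂, J±M) = (5,0,0,5,1,1)
P² = 1440/7
sum k=0..0:
  [0] +1/24 = 1/24
S = 1/24
C² = P²·S² = 5/14 ; C = +0.597614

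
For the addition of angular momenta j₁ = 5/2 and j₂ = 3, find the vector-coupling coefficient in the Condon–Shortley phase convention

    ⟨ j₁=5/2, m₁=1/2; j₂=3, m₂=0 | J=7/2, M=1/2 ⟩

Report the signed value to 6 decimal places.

−√(4/21) = -0.436436

triangle: 2!*3!*4!/10! = 288/3628800
(j±m)!: 3!*2!*3!*3!*4!*3! = 62208
prefactor² = (2J+1)*Δ*N² = 6912/175
  k=0: +1/(0!*2!*2!*3!*1!*1!) = 1/24
  k=1: −1/(1!*1!*1!*2!*2!*2!) = -1/8
  k=2: +1/(2!*0!*0!*1!*3!*3!) = 1/72
Σ = -5/72  ⇒  CG² = 6912/175*(-5/72)² = 4/21
CG = −√(4/21) = -0.436436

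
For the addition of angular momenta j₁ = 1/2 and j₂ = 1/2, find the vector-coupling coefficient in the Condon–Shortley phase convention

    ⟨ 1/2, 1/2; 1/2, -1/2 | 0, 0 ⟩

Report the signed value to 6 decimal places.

triangle: 1!*0!*0!/2! = 1/2
(j±m)!: 1!*0!*0!*1!*0!*0! = 1
prefactor² = (2J+1)*Δ*N² = 1/2
  k=0: +1/(0!*1!*0!*0!*0!*0!) = 1
Σ = 1  ⇒  CG² = 1/2*1² = 1/2
CG = +√(1/2) = +0.707107

+0.707107  (= +√(1/2))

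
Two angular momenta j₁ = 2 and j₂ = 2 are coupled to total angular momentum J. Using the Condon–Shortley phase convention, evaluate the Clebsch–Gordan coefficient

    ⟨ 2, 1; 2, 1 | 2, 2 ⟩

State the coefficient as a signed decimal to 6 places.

j₁+j₂−J=2  J+j₁−j₂=2  J−j₁+j₂=2  j₁+j₂+J+1=7
(j₁±m₁, j₂±m₂, J±M) = (3,1,3,1,4,0)
P² = 48/7
sum k=1..1:
  [1] −1/4 = -1/4
S = -1/4
C² = P²·S² = 3/7 ; C = -0.654654

−√(3/7) ≈ -0.654654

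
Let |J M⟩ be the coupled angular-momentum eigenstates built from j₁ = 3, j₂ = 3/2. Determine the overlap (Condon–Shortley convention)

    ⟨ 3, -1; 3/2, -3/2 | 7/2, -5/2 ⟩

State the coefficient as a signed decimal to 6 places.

+0.690066  (= +√(10/21))

√[8·1!5!2!/9! · 2!4!0!3!1!6!] = √(7680/7)
  +(−1)^0/∏(0,1,4,0,1,2)! = 1/48  (running 1/48)
⟨..|..⟩ = √(7680/7)·(1/48) = +0.690066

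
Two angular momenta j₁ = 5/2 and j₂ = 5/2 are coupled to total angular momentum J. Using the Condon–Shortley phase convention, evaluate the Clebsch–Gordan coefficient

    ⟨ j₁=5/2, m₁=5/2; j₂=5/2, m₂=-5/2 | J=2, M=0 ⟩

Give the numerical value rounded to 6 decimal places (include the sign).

+√(25/84) = +0.545545

triangle: 3!×2!×2!/8! = 24/40320
(j±m)!: 5!×0!×0!×5!×2!×2! = 57600
prefactor² = (2J+1)×Δ×N² = 1200/7
  k=0: +1/(0!×3!×0!×0!×2!×2!) = 1/24
Σ = 1/24  ⇒  CG² = 1200/7×1/24² = 25/84
CG = +√(25/84) = +0.545545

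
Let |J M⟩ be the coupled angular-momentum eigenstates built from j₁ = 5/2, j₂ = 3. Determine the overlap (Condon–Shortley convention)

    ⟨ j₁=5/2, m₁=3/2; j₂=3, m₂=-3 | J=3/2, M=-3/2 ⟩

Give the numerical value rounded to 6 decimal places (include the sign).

+√(3/14) = +0.462910

triangle: 4!×1!×2!/8! = 48/40320
(j±m)!: 4!×1!×0!×6!×0!×3! = 103680
prefactor² = (2J+1)×Δ×N² = 3456/7
  k=0: +1/(0!×4!×1!×0!×0!×2!) = 1/48
Σ = 1/48  ⇒  CG² = 3456/7×1/48² = 3/14
CG = +√(3/14) = +0.462910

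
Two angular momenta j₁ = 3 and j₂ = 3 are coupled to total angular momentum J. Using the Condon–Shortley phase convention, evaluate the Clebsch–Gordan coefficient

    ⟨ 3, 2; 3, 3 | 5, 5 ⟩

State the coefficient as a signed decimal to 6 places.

−√(1/2) ≈ -0.707107

triangle: 1!·5!·5!/12! = 14400/479001600
(j±m)!: 5!·1!·6!·0!·10!·0! = 313528320000
prefactor² = (2J+1)·Δ·N² = 103680000
  k=1: −1/(1!·0!·0!·5!·5!·0!) = -1/14400
Σ = -1/14400  ⇒  CG² = 103680000·(-1/14400)² = 1/2
CG = −√(1/2) = -0.707107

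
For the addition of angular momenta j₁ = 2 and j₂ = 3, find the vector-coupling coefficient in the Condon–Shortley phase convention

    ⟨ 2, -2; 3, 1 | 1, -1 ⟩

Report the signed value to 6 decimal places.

triangle: 4!·0!·2!/7! = 48/5040
(j±m)!: 0!·4!·4!·2!·0!·2! = 2304
prefactor² = (2J+1)·Δ·N² = 2304/35
  k=4: +1/(4!·0!·0!·0!·0!·2!) = 1/48
Σ = 1/48  ⇒  CG² = 2304/35·1/48² = 1/35
CG = +√(1/35) = +0.169031

+√(1/35) ≈ +0.169031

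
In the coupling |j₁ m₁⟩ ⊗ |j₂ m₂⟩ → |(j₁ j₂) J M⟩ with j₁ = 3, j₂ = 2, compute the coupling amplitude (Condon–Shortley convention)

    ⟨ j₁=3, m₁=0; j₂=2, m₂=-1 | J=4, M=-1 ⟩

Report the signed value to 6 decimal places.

j₁+j₂−J=1  J+j₁−j₂=5  J−j₁+j₂=3  j₁+j₂+J+1=10
(j₁±m₁, j₂±m₂, J±M) = (3,3,1,3,3,5)
P² = 1944/7
sum k=0..1:
  [0] +1/24 = 1/24
  [1] −1/72 = -1/72
S = 1/36
C² = P²·S² = 3/14 ; C = +0.462910

+√(3/14) ≈ +0.462910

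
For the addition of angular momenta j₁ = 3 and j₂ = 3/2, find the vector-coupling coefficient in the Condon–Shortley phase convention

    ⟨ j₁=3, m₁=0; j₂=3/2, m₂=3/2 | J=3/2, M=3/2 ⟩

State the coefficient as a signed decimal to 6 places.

−√(1/35) = -0.169031

triangle: 3!*3!*0!/7! = 36/5040
(j±m)!: 3!*3!*3!*0!*3!*0! = 1296
prefactor² = (2J+1)*Δ*N² = 1296/35
  k=3: −1/(3!*0!*0!*0!*3!*0!) = -1/36
Σ = -1/36  ⇒  CG² = 1296/35*(-1/36)² = 1/35
CG = −√(1/35) = -0.169031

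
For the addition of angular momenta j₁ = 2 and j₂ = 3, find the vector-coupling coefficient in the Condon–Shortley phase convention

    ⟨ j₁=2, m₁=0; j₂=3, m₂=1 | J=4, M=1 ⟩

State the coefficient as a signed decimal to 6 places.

−√(3/28) = -0.327327

√[9·1!3!5!/10! · 2!2!4!2!5!3!] = √(1728/7)
  +(−1)^0/∏(0,1,2,4,1,1)! = 1/48  (running 1/48)
  +(−1)^1/∏(1,0,1,3,2,2)! = -1/24  (running -1/48)
⟨..|..⟩ = √(1728/7)·(-1/48) = -0.327327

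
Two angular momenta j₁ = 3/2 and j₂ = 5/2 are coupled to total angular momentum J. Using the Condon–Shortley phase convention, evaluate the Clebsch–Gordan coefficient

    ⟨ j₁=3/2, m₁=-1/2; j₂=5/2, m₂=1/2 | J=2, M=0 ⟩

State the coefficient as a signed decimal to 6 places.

j₁+j₂−J=2  J+j₁−j₂=1  J−j₁+j₂=3  j₁+j₂+J+1=7
(j₁±m₁, j₂±m₂, J±M) = (1,2,3,2,2,2)
P² = 8/7
sum k=1..2:
  [1] −1/2 = -1/2
  [2] +1/4 = 1/4
S = -1/4
C² = P²·S² = 1/14 ; C = -0.267261

−√(1/14) ≈ -0.267261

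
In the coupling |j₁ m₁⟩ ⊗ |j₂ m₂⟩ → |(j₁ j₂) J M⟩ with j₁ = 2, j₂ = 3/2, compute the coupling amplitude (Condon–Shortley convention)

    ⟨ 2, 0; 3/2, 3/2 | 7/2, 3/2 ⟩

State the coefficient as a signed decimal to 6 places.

j₁+j₂−J=0  J+j₁−j₂=4  J−j₁+j₂=3  j₁+j₂+J+1=8
(j₁±m₁, j₂±m₂, J±M) = (2,2,3,0,5,2)
P² = 1152/7
sum k=0..0:
  [0] +1/24 = 1/24
S = 1/24
C² = P²·S² = 2/7 ; C = +0.534522

+0.534522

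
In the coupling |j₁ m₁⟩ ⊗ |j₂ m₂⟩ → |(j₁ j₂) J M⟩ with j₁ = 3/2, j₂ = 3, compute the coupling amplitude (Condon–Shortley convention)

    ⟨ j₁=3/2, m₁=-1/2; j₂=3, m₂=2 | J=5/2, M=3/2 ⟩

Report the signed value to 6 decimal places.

triangle: 2!*1!*4!/8! = 48/40320
(j±m)!: 1!*2!*5!*1!*4!*1! = 5760
prefactor² = (2J+1)*Δ*N² = 288/7
  k=1: −1/(1!*1!*1!*4!*0!*0!) = -1/24
  k=2: +1/(2!*0!*0!*3!*1!*1!) = 1/12
Σ = 1/24  ⇒  CG² = 288/7*1/24² = 1/14
CG = +√(1/14) = +0.267261

+0.267261  (= +√(1/14))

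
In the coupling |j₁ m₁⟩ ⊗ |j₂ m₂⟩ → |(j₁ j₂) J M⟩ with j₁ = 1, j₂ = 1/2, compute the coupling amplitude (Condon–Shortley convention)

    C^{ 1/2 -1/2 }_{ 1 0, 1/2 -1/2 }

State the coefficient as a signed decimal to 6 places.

+√(1/3) ≈ +0.577350

j₁+j₂−J=1  J+j₁−j₂=1  J−j₁+j₂=0  j₁+j₂+J+1=3
(j₁±m₁, j₂±m₂, J±M) = (1,1,0,1,0,1)
P² = 1/3
sum k=0..0:
  [0] +1/1 = 1
S = 1
C² = P²·S² = 1/3 ; C = +0.577350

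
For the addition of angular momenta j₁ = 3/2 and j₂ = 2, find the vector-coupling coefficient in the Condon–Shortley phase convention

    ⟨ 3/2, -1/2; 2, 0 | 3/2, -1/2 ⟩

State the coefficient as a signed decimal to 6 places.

−√(1/5) ≈ -0.447214

triangle: 2!×1!×2!/6! = 4/720
(j±m)!: 1!×2!×2!×2!×1!×2! = 16
prefactor² = (2J+1)×Δ×N² = 16/45
  k=1: −1/(1!×1!×1!×1!×0!×1!) = -1
  k=2: +1/(2!×0!×0!×0!×1!×2!) = 1/4
Σ = -3/4  ⇒  CG² = 16/45×(-3/4)² = 1/5
CG = −√(1/5) = -0.447214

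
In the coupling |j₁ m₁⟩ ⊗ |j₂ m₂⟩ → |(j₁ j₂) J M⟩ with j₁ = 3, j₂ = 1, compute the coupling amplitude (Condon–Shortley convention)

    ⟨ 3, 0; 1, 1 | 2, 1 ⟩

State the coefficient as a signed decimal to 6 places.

+0.377964

triangle: 2!×4!×0!/7! = 48/5040
(j±m)!: 3!×3!×2!×0!×3!×1! = 432
prefactor² = (2J+1)×Δ×N² = 144/7
  k=2: +1/(2!×0!×1!×0!×3!×0!) = 1/12
Σ = 1/12  ⇒  CG² = 144/7×1/12² = 1/7
CG = +√(1/7) = +0.377964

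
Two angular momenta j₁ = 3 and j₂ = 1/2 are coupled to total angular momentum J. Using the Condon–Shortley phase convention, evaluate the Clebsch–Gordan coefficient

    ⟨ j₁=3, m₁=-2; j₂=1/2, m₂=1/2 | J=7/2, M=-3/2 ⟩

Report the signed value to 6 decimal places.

√[8·0!6!1!/8! · 1!5!1!0!2!5!] = √(28800/7)
  +(−1)^0/∏(0,0,5,1,1,0)! = 1/120  (running 1/120)
⟨..|..⟩ = √(28800/7)·(1/120) = +0.534522

+√(2/7) ≈ +0.534522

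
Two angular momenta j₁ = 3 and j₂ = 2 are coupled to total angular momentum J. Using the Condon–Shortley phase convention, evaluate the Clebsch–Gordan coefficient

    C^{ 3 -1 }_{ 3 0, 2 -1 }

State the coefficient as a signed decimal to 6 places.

√[7·2!4!2!/9! · 3!3!1!3!2!4!] = √(96/5)
  +(−1)^0/∏(0,2,3,1,1,1)! = 1/12  (running 1/12)
  +(−1)^1/∏(1,1,2,0,2,2)! = -1/8  (running -1/24)
⟨..|..⟩ = √(96/5)·(-1/24) = -0.182574

−√(1/30) = -0.182574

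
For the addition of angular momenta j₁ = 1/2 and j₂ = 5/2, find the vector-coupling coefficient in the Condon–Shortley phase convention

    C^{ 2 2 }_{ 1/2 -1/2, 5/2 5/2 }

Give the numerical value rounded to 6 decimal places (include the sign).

j₁+j₂−J=1  J+j₁−j₂=0  J−j₁+j₂=4  j₁+j₂+J+1=6
(j₁±m₁, j₂±m₂, J±M) = (0,1,5,0,4,0)
P² = 480
sum k=1..1:
  [1] −1/24 = -1/24
S = -1/24
C² = P²·S² = 5/6 ; C = -0.912871

−√(5/6) = -0.912871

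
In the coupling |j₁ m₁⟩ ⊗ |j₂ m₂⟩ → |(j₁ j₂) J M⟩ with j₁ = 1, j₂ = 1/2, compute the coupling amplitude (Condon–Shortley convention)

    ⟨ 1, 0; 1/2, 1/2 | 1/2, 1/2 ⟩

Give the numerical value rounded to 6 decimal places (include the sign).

triangle: 1!*1!*0!/3! = 1/6
(j±m)!: 1!*1!*1!*0!*1!*0! = 1
prefactor² = (2J+1)*Δ*N² = 1/3
  k=1: −1/(1!*0!*0!*0!*1!*0!) = -1
Σ = -1  ⇒  CG² = 1/3*(-1)² = 1/3
CG = −√(1/3) = -0.577350

−√(1/3) = -0.577350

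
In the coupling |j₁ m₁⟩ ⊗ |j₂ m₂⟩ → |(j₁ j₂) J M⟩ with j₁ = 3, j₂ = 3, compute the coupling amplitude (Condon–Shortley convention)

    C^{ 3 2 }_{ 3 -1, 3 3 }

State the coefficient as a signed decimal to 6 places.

triangle: 3!×3!×3!/10! = 216/3628800
(j±m)!: 2!×4!×6!×0!×5!×1! = 4147200
prefactor² = (2J+1)×Δ×N² = 1728
  k=3: −1/(3!×0!×1!×3!×2!×0!) = -1/72
Σ = -1/72  ⇒  CG² = 1728×(-1/72)² = 1/3
CG = −√(1/3) = -0.577350

−√(1/3) = -0.577350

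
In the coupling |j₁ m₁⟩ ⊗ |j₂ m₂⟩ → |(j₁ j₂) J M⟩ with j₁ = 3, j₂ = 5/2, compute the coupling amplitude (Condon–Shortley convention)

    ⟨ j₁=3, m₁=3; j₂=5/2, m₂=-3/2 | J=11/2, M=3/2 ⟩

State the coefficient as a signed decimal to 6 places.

triangle: 0!*6!*5!/12! = 86400/479001600
(j±m)!: 6!*0!*1!*4!*7!*4! = 2090188800
prefactor² = (2J+1)*Δ*N² = 49766400/11
  k=0: +1/(0!*0!*0!*1!*6!*4!) = 1/17280
Σ = 1/17280  ⇒  CG² = 49766400/11*1/17280² = 1/66
CG = +√(1/66) = +0.123091

+√(1/66) ≈ +0.123091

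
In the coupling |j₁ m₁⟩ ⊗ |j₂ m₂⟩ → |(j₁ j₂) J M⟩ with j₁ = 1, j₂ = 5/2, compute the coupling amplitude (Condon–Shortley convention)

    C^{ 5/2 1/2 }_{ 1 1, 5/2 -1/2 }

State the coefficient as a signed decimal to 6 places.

j₁+j₂−J=1  J+j₁−j₂=1  J−j₁+j₂=4  j₁+j₂+J+1=7
(j₁±m₁, j₂±m₂, J±M) = (2,0,2,3,3,2)
P² = 288/35
sum k=0..0:
  [0] +1/4 = 1/4
S = 1/4
C² = P²·S² = 18/35 ; C = +0.717137

+0.717137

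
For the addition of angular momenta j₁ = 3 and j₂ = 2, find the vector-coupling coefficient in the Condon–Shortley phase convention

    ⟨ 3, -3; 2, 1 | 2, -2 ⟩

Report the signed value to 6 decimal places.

−√(5/14) = -0.597614

triangle: 3!·3!·1!/8! = 36/40320
(j±m)!: 0!·6!·3!·1!·0!·4! = 103680
prefactor² = (2J+1)·Δ·N² = 3240/7
  k=3: −1/(3!·0!·3!·0!·0!·1!) = -1/36
Σ = -1/36  ⇒  CG² = 3240/7·(-1/36)² = 5/14
CG = −√(5/14) = -0.597614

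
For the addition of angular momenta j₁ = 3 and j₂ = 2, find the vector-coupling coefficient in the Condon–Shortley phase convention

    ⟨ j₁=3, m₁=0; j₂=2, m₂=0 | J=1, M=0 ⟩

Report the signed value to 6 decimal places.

+√(9/35) ≈ +0.507093

triangle: 4!·2!·0!/7! = 48/5040
(j±m)!: 3!·3!·2!·2!·1!·1! = 144
prefactor² = (2J+1)·Δ·N² = 144/35
  k=2: +1/(2!·2!·1!·0!·1!·0!) = 1/4
Σ = 1/4  ⇒  CG² = 144/35·1/4² = 9/35
CG = +√(9/35) = +0.507093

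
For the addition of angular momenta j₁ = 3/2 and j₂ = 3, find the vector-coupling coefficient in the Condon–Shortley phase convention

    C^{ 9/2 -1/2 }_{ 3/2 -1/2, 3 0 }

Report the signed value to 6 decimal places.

+0.690066  (= +√(10/21))

j₁+j₂−J=0  J+j₁−j₂=3  J−j₁+j₂=6  j₁+j₂+J+1=10
(j₁±m₁, j₂±m₂, J±M) = (1,2,3,3,4,5)
P² = 17280/7
sum k=0..0:
  [0] +1/72 = 1/72
S = 1/72
C² = P²·S² = 10/21 ; C = +0.690066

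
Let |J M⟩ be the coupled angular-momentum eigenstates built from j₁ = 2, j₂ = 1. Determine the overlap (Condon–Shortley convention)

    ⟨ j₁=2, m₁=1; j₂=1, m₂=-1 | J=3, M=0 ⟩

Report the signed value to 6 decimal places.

+√(1/5) = +0.447214

triangle: 0!×4!×2!/7! = 48/5040
(j±m)!: 3!×1!×0!×2!×3!×3! = 432
prefactor² = (2J+1)×Δ×N² = 144/5
  k=0: +1/(0!×0!×1!×0!×3!×2!) = 1/12
Σ = 1/12  ⇒  CG² = 144/5×1/12² = 1/5
CG = +√(1/5) = +0.447214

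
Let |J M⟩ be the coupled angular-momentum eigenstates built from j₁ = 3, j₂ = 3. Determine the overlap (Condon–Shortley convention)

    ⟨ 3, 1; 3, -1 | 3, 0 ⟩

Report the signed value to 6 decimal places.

-0.408248

triangle: 3!*3!*3!/10! = 216/3628800
(j±m)!: 4!*2!*2!*4!*3!*3! = 82944
prefactor² = (2J+1)*Δ*N² = 864/25
  k=0: +1/(0!*3!*2!*2!*1!*1!) = 1/24
  k=1: −1/(1!*2!*1!*1!*2!*2!) = -1/8
  k=2: +1/(2!*1!*0!*0!*3!*3!) = 1/72
Σ = -5/72  ⇒  CG² = 864/25*(-5/72)² = 1/6
CG = −√(1/6) = -0.408248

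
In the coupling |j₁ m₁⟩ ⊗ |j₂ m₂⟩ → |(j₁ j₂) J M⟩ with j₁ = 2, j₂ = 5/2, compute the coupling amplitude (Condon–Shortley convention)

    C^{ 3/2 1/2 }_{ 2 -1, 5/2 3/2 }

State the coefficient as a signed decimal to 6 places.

+0.138013

j₁+j₂−J=3  J+j₁−j₂=1  J−j₁+j₂=2  j₁+j₂+J+1=7
(j₁±m₁, j₂±m₂, J±M) = (1,3,4,1,2,1)
P² = 96/35
sum k=2..3:
  [2] +1/4 = 1/4
  [3] −1/6 = -1/6
S = 1/12
C² = P²·S² = 2/105 ; C = +0.138013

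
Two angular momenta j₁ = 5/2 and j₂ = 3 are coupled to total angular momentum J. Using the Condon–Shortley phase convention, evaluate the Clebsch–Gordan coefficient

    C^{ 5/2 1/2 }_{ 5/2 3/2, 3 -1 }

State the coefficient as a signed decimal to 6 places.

−√(1/35) ≈ -0.169031

√[6·3!2!3!/9! · 4!1!2!4!3!2!] = √(576/35)
  +(−1)^0/∏(0,3,1,2,1,1)! = 1/12  (running 1/12)
  +(−1)^1/∏(1,2,0,1,2,2)! = -1/8  (running -1/24)
⟨..|..⟩ = √(576/35)·(-1/24) = -0.169031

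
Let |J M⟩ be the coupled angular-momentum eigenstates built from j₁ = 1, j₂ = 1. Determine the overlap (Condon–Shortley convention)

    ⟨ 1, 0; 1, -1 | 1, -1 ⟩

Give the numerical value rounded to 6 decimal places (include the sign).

+0.707107  (= +√(1/2))

triangle: 1!×1!×1!/4! = 1/24
(j±m)!: 1!×1!×0!×2!×0!×2! = 4
prefactor² = (2J+1)×Δ×N² = 1/2
  k=0: +1/(0!×1!×1!×0!×0!×1!) = 1
Σ = 1  ⇒  CG² = 1/2×1² = 1/2
CG = +√(1/2) = +0.707107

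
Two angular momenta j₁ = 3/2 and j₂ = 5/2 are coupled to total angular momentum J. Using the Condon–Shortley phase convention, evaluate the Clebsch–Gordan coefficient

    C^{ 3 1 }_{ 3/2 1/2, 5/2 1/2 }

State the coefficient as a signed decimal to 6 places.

j₁+j₂−J=1  J+j₁−j₂=2  J−j₁+j₂=4  j₁+j₂+J+1=8
(j₁±m₁, j₂±m₂, J±M) = (2,1,3,2,4,2)
P² = 48/5
sum k=0..1:
  [0] +1/6 = 1/6
  [1] −1/8 = -1/8
S = 1/24
C² = P²·S² = 1/60 ; C = +0.129099

+0.129099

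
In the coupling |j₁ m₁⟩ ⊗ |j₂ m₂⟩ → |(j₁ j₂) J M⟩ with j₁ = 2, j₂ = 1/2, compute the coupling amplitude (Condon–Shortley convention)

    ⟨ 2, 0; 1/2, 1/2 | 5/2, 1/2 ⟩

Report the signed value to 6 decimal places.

+0.774597

√[6·0!4!1!/6! · 2!2!1!0!3!2!] = √(48/5)
  +(−1)^0/∏(0,0,2,1,2,0)! = 1/4  (running 1/4)
⟨..|..⟩ = √(48/5)·(1/4) = +0.774597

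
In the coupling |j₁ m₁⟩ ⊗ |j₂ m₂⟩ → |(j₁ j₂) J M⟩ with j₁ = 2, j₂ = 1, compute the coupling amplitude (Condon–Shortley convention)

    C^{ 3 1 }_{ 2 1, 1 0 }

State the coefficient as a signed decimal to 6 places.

√[7·0!4!2!/7! · 3!1!1!1!4!2!] = √(96/5)
  +(−1)^0/∏(0,0,1,1,3,1)! = 1/6  (running 1/6)
⟨..|..⟩ = √(96/5)·(1/6) = +0.730297

+√(8/15) ≈ +0.730297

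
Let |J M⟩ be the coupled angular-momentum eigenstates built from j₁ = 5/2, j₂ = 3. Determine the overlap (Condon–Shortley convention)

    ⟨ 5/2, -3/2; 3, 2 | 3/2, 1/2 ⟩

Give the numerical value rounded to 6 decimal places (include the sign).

−√(1/21) ≈ -0.218218

triangle: 4!*1!*2!/8! = 48/40320
(j±m)!: 1!*4!*5!*1!*2!*1! = 5760
prefactor² = (2J+1)*Δ*N² = 192/7
  k=3: −1/(3!*1!*1!*2!*0!*0!) = -1/12
  k=4: +1/(4!*0!*0!*1!*1!*1!) = 1/24
Σ = -1/24  ⇒  CG² = 192/7*(-1/24)² = 1/21
CG = −√(1/21) = -0.218218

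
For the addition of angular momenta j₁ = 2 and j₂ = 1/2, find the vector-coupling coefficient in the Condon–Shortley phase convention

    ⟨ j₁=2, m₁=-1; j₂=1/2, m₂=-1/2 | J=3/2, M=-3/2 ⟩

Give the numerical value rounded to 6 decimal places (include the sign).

triangle: 1!*3!*0!/5! = 6/120
(j±m)!: 1!*3!*0!*1!*0!*3! = 36
prefactor² = (2J+1)*Δ*N² = 36/5
  k=0: +1/(0!*1!*3!*0!*0!*0!) = 1/6
Σ = 1/6  ⇒  CG² = 36/5*1/6² = 1/5
CG = +√(1/5) = +0.447214

+0.447214  (= +√(1/5))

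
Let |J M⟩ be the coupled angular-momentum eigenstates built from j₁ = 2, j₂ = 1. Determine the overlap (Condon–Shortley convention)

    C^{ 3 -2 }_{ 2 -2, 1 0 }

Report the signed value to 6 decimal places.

+0.577350

triangle: 0!×4!×2!/7! = 48/5040
(j±m)!: 0!×4!×1!×1!×1!×5! = 2880
prefactor² = (2J+1)×Δ×N² = 192
  k=0: +1/(0!×0!×4!×1!×0!×1!) = 1/24
Σ = 1/24  ⇒  CG² = 192×1/24² = 1/3
CG = +√(1/3) = +0.577350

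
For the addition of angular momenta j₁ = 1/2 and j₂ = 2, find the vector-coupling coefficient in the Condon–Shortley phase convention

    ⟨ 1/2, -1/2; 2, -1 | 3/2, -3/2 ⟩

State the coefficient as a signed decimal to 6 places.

√[4·1!0!3!/5! · 0!1!1!3!0!3!] = √(36/5)
  +(−1)^1/∏(1,0,0,0,0,3)! = -1/6  (running -1/6)
⟨..|..⟩ = √(36/5)·(-1/6) = -0.447214

−√(1/5) = -0.447214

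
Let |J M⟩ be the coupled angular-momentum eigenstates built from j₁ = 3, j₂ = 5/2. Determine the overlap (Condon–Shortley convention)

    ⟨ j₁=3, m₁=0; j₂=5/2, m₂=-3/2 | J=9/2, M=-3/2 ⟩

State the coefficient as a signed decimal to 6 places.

triangle: 1!×5!×4!/11! = 2880/39916800
(j±m)!: 3!×3!×1!×4!×3!×6! = 3732480
prefactor² = (2J+1)×Δ×N² = 207360/77
  k=0: +1/(0!×1!×3!×1!×2!×3!) = 1/72
  k=1: −1/(1!×0!×2!×0!×3!×4!) = -1/288
Σ = 1/96  ⇒  CG² = 207360/77×1/96² = 45/154
CG = +√(45/154) = +0.540562

+√(45/154) = +0.540562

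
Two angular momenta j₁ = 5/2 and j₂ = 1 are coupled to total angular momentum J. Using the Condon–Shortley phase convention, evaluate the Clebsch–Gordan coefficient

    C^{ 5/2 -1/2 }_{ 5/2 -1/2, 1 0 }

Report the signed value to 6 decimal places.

triangle: 1!*4!*1!/7! = 24/5040
(j±m)!: 2!*3!*1!*1!*2!*3! = 144
prefactor² = (2J+1)*Δ*N² = 144/35
  k=0: +1/(0!*1!*3!*1!*1!*0!) = 1/6
  k=1: −1/(1!*0!*2!*0!*2!*1!) = -1/4
Σ = -1/12  ⇒  CG² = 144/35*(-1/12)² = 1/35
CG = −√(1/35) = -0.169031

-0.169031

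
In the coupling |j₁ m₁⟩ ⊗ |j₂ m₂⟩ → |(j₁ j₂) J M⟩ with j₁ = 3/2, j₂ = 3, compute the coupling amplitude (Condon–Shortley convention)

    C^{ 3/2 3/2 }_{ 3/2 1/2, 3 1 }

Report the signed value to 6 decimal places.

triangle: 3!×0!×3!/7! = 36/5040
(j±m)!: 2!×1!×4!×2!×3!×0! = 576
prefactor² = (2J+1)×Δ×N² = 576/35
  k=1: −1/(1!×2!×0!×3!×0!×0!) = -1/12
Σ = -1/12  ⇒  CG² = 576/35×(-1/12)² = 4/35
CG = −√(4/35) = -0.338062

−√(4/35) ≈ -0.338062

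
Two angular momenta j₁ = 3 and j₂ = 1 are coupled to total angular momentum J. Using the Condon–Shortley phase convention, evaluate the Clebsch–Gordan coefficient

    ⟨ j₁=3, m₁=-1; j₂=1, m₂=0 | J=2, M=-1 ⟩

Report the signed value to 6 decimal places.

−√(8/21) = -0.617213

triangle: 2!·4!·0!/7! = 48/5040
(j±m)!: 2!·4!·1!·1!·1!·3! = 288
prefactor² = (2J+1)·Δ·N² = 96/7
  k=1: −1/(1!·1!·3!·0!·1!·0!) = -1/6
Σ = -1/6  ⇒  CG² = 96/7·(-1/6)² = 8/21
CG = −√(8/21) = -0.617213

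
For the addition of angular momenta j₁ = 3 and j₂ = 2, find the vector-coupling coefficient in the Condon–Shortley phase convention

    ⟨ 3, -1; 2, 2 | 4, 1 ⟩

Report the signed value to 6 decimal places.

-0.534522  (= −√(2/7))

j₁+j₂−J=1  J+j₁−j₂=5  J−j₁+j₂=3  j₁+j₂+J+1=10
(j₁±m₁, j₂±m₂, J±M) = (2,4,4,0,5,3)
P² = 10368/7
sum k=1..1:
  [1] −1/72 = -1/72
S = -1/72
C² = P²·S² = 2/7 ; C = -0.534522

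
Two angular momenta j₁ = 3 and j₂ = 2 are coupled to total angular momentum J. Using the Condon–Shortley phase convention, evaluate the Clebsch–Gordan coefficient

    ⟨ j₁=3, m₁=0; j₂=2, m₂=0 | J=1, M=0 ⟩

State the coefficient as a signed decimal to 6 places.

+0.507093

triangle: 4!×2!×0!/7! = 48/5040
(j±m)!: 3!×3!×2!×2!×1!×1! = 144
prefactor² = (2J+1)×Δ×N² = 144/35
  k=2: +1/(2!×2!×1!×0!×1!×0!) = 1/4
Σ = 1/4  ⇒  CG² = 144/35×1/4² = 9/35
CG = +√(9/35) = +0.507093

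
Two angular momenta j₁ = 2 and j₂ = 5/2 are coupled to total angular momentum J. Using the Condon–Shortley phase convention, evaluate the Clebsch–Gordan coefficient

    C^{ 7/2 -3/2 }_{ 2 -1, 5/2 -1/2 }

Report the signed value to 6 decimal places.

−√(2/21) = -0.308607

j₁+j₂−J=1  J+j₁−j₂=3  J−j₁+j₂=4  j₁+j₂+J+1=9
(j₁±m₁, j₂±m₂, J±M) = (1,3,2,3,2,5)
P² = 384/7
sum k=0..1:
  [0] +1/24 = 1/24
  [1] −1/12 = -1/12
S = -1/24
C² = P²·S² = 2/21 ; C = -0.308607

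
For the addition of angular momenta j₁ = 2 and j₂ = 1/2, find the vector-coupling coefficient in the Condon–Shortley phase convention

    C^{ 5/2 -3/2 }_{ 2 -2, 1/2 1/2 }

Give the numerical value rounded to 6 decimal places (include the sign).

+√(1/5) ≈ +0.447214

√[6·0!4!1!/6! · 0!4!1!0!1!4!] = √(576/5)
  +(−1)^0/∏(0,0,4,1,0,0)! = 1/24  (running 1/24)
⟨..|..⟩ = √(576/5)·(1/24) = +0.447214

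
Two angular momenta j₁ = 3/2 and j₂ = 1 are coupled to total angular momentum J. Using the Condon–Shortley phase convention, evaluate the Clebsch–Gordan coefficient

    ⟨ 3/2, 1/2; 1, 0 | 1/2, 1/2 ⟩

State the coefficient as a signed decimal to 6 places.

triangle: 2!×1!×0!/4! = 2/24
(j±m)!: 2!×1!×1!×1!×1!×0! = 2
prefactor² = (2J+1)×Δ×N² = 1/3
  k=1: −1/(1!×1!×0!×0!×1!×0!) = -1
Σ = -1  ⇒  CG² = 1/3×(-1)² = 1/3
CG = −√(1/3) = -0.577350

-0.577350  (= −√(1/3))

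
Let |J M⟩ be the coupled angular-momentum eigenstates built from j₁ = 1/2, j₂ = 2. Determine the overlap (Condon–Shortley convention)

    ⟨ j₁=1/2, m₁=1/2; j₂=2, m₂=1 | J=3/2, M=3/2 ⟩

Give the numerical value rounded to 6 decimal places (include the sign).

√[4·1!0!3!/5! · 1!0!3!1!3!0!] = √(36/5)
  +(−1)^0/∏(0,1,0,3,0,0)! = 1/6  (running 1/6)
⟨..|..⟩ = √(36/5)·(1/6) = +0.447214

+0.447214  (= +√(1/5))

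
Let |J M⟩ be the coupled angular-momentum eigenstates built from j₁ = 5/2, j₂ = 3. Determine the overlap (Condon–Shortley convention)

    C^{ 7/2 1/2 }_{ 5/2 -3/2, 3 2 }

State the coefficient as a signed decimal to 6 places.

+0.563436  (= +√(20/63))

triangle: 2!*3!*4!/10! = 288/3628800
(j±m)!: 1!*4!*5!*1!*4!*3! = 414720
prefactor² = (2J+1)*Δ*N² = 9216/35
  k=1: −1/(1!*1!*3!*4!*0!*0!) = -1/144
  k=2: +1/(2!*0!*2!*3!*1!*1!) = 1/24
Σ = 5/144  ⇒  CG² = 9216/35*5/144² = 20/63
CG = +√(20/63) = +0.563436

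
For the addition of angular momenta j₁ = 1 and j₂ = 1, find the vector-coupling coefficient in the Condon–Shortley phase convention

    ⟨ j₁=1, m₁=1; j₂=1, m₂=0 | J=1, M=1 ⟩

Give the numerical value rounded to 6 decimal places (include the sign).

triangle: 1!*1!*1!/4! = 1/24
(j±m)!: 2!*0!*1!*1!*2!*0! = 4
prefactor² = (2J+1)*Δ*N² = 1/2
  k=0: +1/(0!*1!*0!*1!*1!*0!) = 1
Σ = 1  ⇒  CG² = 1/2*1² = 1/2
CG = +√(1/2) = +0.707107

+0.707107  (= +√(1/2))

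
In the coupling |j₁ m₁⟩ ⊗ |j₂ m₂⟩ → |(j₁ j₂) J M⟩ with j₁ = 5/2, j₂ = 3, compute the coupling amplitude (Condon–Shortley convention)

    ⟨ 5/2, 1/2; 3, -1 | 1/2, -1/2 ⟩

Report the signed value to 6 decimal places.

+√(4/21) = +0.436436

triangle: 5!×0!×1!/7! = 120/5040
(j±m)!: 3!×2!×2!×4!×0!×1! = 576
prefactor² = (2J+1)×Δ×N² = 192/7
  k=2: +1/(2!×3!×0!×0!×0!×1!) = 1/12
Σ = 1/12  ⇒  CG² = 192/7×1/12² = 4/21
CG = +√(4/21) = +0.436436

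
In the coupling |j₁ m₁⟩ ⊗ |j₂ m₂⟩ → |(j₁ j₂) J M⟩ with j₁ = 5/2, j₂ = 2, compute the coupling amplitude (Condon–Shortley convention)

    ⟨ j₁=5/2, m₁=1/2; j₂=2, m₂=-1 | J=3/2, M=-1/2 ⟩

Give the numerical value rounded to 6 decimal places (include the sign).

j₁+j₂−J=3  J+j₁−j₂=2  J−j₁+j₂=1  j₁+j₂+J+1=7
(j₁±m₁, j₂±m₂, J±M) = (3,2,1,3,1,2)
P² = 48/35
sum k=0..1:
  [0] +1/12 = 1/12
  [1] −1/2 = -1/2
S = -5/12
C² = P²·S² = 5/21 ; C = -0.487950

−√(5/21) ≈ -0.487950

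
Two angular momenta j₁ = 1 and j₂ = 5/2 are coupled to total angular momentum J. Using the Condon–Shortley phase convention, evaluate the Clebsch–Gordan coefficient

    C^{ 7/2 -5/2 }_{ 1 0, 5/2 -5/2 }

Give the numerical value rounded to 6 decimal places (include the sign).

triangle: 0!*2!*5!/8! = 240/40320
(j±m)!: 1!*1!*0!*5!*1!*6! = 86400
prefactor² = (2J+1)*Δ*N² = 28800/7
  k=0: +1/(0!*0!*1!*0!*1!*5!) = 1/120
Σ = 1/120  ⇒  CG² = 28800/7*1/120² = 2/7
CG = +√(2/7) = +0.534522

+0.534522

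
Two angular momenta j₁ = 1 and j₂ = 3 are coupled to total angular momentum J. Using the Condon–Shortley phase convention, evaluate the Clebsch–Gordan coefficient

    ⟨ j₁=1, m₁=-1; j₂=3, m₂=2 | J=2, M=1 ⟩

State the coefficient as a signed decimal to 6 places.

√[5·2!0!4!/7! · 0!2!5!1!3!1!] = √(480/7)
  +(−1)^2/∏(2,0,0,3,0,1)! = 1/12  (running 1/12)
⟨..|..⟩ = √(480/7)·(1/12) = +0.690066

+√(10/21) ≈ +0.690066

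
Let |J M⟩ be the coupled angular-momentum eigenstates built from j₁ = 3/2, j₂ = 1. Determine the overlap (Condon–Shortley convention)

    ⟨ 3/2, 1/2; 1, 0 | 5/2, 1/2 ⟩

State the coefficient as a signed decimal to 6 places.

+0.774597  (= +√(3/5))

triangle: 0!*3!*2!/6! = 12/720
(j±m)!: 2!*1!*1!*1!*3!*2! = 24
prefactor² = (2J+1)*Δ*N² = 12/5
  k=0: +1/(0!*0!*1!*1!*2!*1!) = 1/2
Σ = 1/2  ⇒  CG² = 12/5*1/2² = 3/5
CG = +√(3/5) = +0.774597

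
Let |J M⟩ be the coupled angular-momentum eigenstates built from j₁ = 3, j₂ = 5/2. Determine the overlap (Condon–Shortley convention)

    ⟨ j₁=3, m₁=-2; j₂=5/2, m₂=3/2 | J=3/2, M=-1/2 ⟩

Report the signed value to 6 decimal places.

j₁+j₂−J=4  J+j₁−j₂=2  J−j₁+j₂=1  j₁+j₂+J+1=8
(j₁±m₁, j₂±m₂, J±M) = (1,5,4,1,1,2)
P² = 192/7
sum k=3..4:
  [3] −1/12 = -1/12
  [4] +1/24 = 1/24
S = -1/24
C² = P²·S² = 1/21 ; C = -0.218218

−√(1/21) ≈ -0.218218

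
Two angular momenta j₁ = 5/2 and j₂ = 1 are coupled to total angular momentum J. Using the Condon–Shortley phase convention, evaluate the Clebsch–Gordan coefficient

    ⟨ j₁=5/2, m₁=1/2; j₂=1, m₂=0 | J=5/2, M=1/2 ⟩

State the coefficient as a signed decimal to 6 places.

+√(1/35) ≈ +0.169031

j₁+j₂−J=1  J+j₁−j₂=4  J−j₁+j₂=1  j₁+j₂+J+1=7
(j₁±m₁, j₂±m₂, J±M) = (3,2,1,1,3,2)
P² = 144/35
sum k=0..1:
  [0] +1/4 = 1/4
  [1] −1/6 = -1/6
S = 1/12
C² = P²·S² = 1/35 ; C = +0.169031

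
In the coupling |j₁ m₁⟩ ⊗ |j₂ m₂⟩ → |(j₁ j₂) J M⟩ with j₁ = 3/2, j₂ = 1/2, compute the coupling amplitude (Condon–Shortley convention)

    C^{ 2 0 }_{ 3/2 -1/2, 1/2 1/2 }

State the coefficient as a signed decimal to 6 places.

√[5·0!3!1!/5! · 1!2!1!0!2!2!] = √(2)
  +(−1)^0/∏(0,0,2,1,1,0)! = 1/2  (running 1/2)
⟨..|..⟩ = √(2)·(1/2) = +0.707107

+√(1/2) ≈ +0.707107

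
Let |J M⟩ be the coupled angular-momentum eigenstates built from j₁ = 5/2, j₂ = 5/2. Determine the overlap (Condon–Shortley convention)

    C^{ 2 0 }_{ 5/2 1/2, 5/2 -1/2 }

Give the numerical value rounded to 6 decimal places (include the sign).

-0.436436

√[5·3!2!2!/8! · 3!2!2!3!2!2!] = √(12/7)
  +(−1)^0/∏(0,3,2,2,0,0)! = 1/24  (running 1/24)
  +(−1)^1/∏(1,2,1,1,1,1)! = -1/2  (running -11/24)
  +(−1)^2/∏(2,1,0,0,2,2)! = 1/8  (running -1/3)
⟨..|..⟩ = √(12/7)·(-1/3) = -0.436436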